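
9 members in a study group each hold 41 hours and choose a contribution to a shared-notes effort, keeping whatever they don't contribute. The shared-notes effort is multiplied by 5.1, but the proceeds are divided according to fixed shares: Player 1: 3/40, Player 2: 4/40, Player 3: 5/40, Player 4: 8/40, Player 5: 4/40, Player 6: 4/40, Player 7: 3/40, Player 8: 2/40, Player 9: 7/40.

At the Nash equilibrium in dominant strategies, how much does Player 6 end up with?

61.91 hours

Player j's private return per contributed unit is 5.1 × (j's share). Contributing is weakly dominant for j when that share is at least 1/5.1 = 0.1961, and contributing 0 is dominant otherwise.
Only Player 4 (8/40) clears that bar, contributing 41; the remaining 8 contribute 0. Total contributed: 41.
Player 6 keeps 41 and receives 5.1 × 41 × 4/40 = 20.91 from the shared-notes effort, for a payoff of 61.91.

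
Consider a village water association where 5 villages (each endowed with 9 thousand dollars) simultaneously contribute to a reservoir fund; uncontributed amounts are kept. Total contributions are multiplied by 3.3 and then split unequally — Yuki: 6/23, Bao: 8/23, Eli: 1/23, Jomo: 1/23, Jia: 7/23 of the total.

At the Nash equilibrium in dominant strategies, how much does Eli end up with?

11.58 thousand dollars

Player j's private return per contributed unit is 3.3 × (j's share). Contributing is weakly dominant for j when that share is at least 1/3.3 = 0.3030, and contributing 0 is dominant otherwise.
Bao and Jia are above the threshold, contributing 9 each; the remaining 3 contribute 0. Total contributed: 18.
Eli keeps 9 and receives 3.3 × 18 × 1/23 = 2.58 from the reservoir fund, for a payoff of 11.58.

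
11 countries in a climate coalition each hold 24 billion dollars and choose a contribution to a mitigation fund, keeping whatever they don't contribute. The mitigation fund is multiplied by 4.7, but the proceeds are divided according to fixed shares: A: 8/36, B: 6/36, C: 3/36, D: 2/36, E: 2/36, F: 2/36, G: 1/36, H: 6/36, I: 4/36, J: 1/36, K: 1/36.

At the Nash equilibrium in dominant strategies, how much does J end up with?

27.13 billion dollars

A player with share s gets back 4.7·s per unit contributed, so full contribution is dominant for anyone with s > 1/4.7 = 0.2128 and zero contribution is dominant for anyone below.
A alone (share 8/36) is above the threshold, contributing 24; the remaining 10 contribute 0. Total contributed: 24.
J keeps 24 and receives 4.7 × 24 × 1/36 = 3.13 from the mitigation fund, for a payoff of 27.13.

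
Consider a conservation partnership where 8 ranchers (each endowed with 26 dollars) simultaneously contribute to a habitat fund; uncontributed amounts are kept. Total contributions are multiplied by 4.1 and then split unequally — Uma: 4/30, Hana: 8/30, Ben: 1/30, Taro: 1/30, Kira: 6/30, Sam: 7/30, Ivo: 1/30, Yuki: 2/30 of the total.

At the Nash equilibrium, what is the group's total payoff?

288.60 dollars

Player j's private return per contributed unit is 4.1 × (j's share). Contributing is weakly dominant for j when that share is at least 1/4.1 = 0.2439, and contributing 0 is dominant otherwise.
Only Hana (8/30) clears that bar, contributing 26; the remaining 7 contribute 0. Total contributed: 26.
The habitat fund pays out 4.1 × 26 = 106.60 in total (split across the unequal shares, but the aggregate is all that matters for the group sum).
The 7 free-riders keep 26 each, adding 182. Group total = 182 + 106.60 = 288.60.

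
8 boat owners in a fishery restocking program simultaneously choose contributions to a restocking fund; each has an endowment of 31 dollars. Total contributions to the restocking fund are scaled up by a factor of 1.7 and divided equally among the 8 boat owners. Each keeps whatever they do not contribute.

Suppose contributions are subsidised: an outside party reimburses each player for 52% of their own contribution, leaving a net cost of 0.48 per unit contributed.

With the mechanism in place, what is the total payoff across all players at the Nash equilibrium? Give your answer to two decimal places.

The effective private return is (1.7/8) / 0.48 = 0.4427, which is still under 1, so the mechanism doesn't change anyone's dominant strategy: zero contribution.
Everyone keeps their endowment and the group total is 8 × 31 = 248.

248.00 dollars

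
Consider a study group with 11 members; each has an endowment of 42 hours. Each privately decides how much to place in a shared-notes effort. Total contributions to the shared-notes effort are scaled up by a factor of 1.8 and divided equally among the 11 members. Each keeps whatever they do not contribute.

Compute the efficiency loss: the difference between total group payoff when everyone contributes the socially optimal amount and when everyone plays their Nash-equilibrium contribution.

369.60 hours

Each contributed unit returns 1.8/11 = 0.1636 to its contributor — below 1 — so contributing 0 is dominant for every player. At the Nash equilibrium everyone keeps their 42, and the group total is 11 × 42 = 462.
Each contributed unit returns 1.800 to the group as a whole (0.1636 to each of 11 players), which exceeds 1, so the social optimum is full contribution: group total = 1.800 × 462 = 831.60.
Efficiency loss = 831.60 − 462 = 369.60.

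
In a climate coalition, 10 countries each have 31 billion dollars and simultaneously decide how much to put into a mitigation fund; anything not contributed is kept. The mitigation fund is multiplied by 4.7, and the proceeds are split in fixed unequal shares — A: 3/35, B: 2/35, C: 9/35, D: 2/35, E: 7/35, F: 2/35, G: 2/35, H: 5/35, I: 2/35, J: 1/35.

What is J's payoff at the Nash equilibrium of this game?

A player with share s gets back 4.7·s per unit contributed, so full contribution is dominant for anyone with s > 1/4.7 = 0.2128 and zero contribution is dominant for anyone below.
C alone (share 9/35) is above the threshold, contributing 31; the remaining 9 contribute 0. Total contributed: 31.
J keeps 31 and receives 4.7 × 31 × 1/35 = 4.16 from the mitigation fund, for a payoff of 35.16.

35.16 billion dollars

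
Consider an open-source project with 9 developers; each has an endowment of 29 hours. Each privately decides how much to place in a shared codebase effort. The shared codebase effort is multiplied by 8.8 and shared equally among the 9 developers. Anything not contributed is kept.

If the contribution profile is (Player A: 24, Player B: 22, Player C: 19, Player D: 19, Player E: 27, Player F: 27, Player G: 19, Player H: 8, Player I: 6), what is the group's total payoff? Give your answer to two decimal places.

1594.80 hours

Total contributed: 24 + 22 + 19 + 19 + 27 + 27 + 19 + 8 + 6 = 171; total kept: 9 × 29 − 171 = 90.
The shared codebase effort pays out 8.8 × 171 = 1504.80 in aggregate.
Group total = 90 + 1504.80 = 1594.80.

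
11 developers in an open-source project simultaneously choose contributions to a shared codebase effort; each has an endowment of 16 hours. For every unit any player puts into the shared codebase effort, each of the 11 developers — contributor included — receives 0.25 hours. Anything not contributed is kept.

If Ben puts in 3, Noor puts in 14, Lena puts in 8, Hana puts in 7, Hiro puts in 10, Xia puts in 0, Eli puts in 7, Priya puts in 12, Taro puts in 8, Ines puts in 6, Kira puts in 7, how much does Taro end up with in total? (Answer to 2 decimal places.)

28.50 hours

Total contributed: 3 + 14 + 8 + 7 + 10 + 0 + 7 + 12 + 8 + 6 + 7 = 82.
Each receives 0.25 × 82 = 20.50 from the shared codebase effort.
Taro keeps 16 − 8 = 8, so Taro's payoff is 8 + 20.50 = 28.50.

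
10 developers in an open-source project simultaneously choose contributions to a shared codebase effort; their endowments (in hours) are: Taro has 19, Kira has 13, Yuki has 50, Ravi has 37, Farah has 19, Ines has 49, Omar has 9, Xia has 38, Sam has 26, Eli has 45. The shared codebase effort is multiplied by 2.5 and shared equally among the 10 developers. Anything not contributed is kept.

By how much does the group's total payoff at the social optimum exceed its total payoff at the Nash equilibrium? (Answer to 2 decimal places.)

The private return per contributed unit is 2.5/10 = 0.2500 < 1 for every player regardless of endowment, so the Nash equilibrium is zero contribution and the group total is Σ E_j = 19 + 13 + 50 + 37 + 19 + 49 + 9 + 38 + 26 + 45 = 305.
Each contributed unit returns 2.500 to the group, so the social optimum is full contribution by everyone: group total = 2.500 × 305 = 762.50.
Efficiency loss = (2.500 − 1) × 305 = 457.50.

457.50 hours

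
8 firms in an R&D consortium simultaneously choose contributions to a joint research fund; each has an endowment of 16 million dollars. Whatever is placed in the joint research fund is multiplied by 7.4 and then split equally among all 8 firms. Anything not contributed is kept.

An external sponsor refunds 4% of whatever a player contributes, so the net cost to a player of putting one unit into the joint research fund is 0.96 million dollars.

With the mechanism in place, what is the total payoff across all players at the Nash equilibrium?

Even with the mechanism, each unit contributed returns only (7.4/8) / 0.96 = 0.9635 per unit of net cost, so contributing nothing is still dominant.
At the Nash equilibrium no one contributes; group total payoff = 8 × 16 = 128.

128.00 million dollars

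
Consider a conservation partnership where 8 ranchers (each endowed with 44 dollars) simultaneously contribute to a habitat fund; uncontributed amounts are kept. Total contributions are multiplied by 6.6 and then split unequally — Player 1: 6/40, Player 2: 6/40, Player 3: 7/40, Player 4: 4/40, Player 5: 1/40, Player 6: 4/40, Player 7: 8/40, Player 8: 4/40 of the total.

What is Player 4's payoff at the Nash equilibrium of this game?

A player with share s gets back 6.6·s per unit contributed, so full contribution is dominant for anyone with s > 1/6.6 = 0.1515 and zero contribution is dominant for anyone below.
Player 3 and Player 7 clear that bar, contributing 44 each; the remaining 6 contribute 0. Total contributed: 88.
Player 4 keeps 44 and receives 6.6 × 88 × 4/40 = 58.08 from the habitat fund, for a payoff of 102.08.

102.08 dollars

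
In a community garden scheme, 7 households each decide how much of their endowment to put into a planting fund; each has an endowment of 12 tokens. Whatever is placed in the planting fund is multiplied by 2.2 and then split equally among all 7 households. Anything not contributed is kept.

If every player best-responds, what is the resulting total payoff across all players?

84.00 tokens

Each contributed unit returns 2.2/7 = 0.3143 to its contributor — below 1 — so contributing 0 is dominant for every player. At the Nash equilibrium everyone keeps their 12, and the group total is 7 × 12 = 84.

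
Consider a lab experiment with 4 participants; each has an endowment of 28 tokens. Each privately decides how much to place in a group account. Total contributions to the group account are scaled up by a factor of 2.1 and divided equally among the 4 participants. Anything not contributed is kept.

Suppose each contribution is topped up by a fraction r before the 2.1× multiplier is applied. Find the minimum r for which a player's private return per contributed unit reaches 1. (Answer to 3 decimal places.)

With matching at rate r, one contributed unit becomes (1 + r) in the group account and returns 2.1 × (1 + r) / 4 to the contributor.
Setting this equal to 1: 1 + r = 4/2.1 = 1.9048.
So the minimum matching rate is r = 1.9048 − 1 = 0.905.

0.905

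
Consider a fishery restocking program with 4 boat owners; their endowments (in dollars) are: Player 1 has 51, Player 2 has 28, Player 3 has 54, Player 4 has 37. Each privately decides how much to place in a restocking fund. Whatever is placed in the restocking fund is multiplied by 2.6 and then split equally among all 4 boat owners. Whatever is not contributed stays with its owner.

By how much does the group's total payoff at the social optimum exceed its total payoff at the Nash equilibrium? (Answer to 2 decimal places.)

The private return per contributed unit is 2.6/4 = 0.6500 < 1 for every player regardless of endowment, so the Nash equilibrium is zero contribution and the group total is Σ E_j = 51 + 28 + 54 + 37 = 170.
Each contributed unit returns 2.600 to the group, so the social optimum is full contribution by everyone: group total = 2.600 × 170 = 442.00.
Efficiency loss = (2.600 − 1) × 170 = 272.00.

272.00 dollars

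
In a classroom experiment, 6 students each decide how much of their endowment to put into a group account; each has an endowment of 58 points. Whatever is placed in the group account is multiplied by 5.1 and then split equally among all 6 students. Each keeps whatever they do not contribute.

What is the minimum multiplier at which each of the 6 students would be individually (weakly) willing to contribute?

6

A contributed unit returns (multiplier)/6 to its contributor.
This reaches 1 exactly when the multiplier is 6.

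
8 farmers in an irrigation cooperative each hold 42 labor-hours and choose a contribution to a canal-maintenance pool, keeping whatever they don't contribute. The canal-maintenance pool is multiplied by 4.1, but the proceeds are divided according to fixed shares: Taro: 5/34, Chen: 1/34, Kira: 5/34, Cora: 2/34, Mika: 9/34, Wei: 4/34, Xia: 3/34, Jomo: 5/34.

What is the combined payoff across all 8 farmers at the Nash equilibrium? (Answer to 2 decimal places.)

466.20 labor-hours

A player with share s gets back 4.1·s per unit contributed, so full contribution is dominant for anyone with s > 1/4.1 = 0.2439 and zero contribution is dominant for anyone below.
Only Mika (9/34) clears that bar, contributing 42; the remaining 7 contribute 0. Total contributed: 42.
The canal-maintenance pool pays out 4.1 × 42 = 172.20 in total (split across the unequal shares, but the aggregate is all that matters for the group sum).
The 7 free-riders keep 42 each, adding 294. Group total = 294 + 172.20 = 466.20.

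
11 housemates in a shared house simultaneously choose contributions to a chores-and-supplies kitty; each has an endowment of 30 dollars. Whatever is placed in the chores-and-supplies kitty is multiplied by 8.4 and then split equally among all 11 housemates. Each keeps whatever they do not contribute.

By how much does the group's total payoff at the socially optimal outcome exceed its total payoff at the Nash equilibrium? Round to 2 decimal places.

2442.00 dollars

Each contributed unit returns 8.4/11 = 0.7636 to its contributor — below 1 — so contributing 0 is dominant for every player. At the Nash equilibrium everyone keeps their 30, and the group total is 11 × 30 = 330.
Each contributed unit returns 8.400 to the group as a whole (0.7636 to each of 11 players), which exceeds 1, so the social optimum is full contribution: group total = 8.400 × 330 = 2772.00.
Efficiency loss = 2772.00 − 330 = 2442.00.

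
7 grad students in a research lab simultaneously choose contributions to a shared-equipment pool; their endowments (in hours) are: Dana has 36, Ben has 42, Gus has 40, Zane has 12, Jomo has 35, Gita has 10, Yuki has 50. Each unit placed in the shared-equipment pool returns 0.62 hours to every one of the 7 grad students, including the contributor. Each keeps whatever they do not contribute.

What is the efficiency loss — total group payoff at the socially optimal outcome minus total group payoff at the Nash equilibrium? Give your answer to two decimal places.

The private return per contributed unit is 0.62 < 1 for everyone, so the Nash equilibrium is zero contribution and the group total is Σ E_j = 36 + 42 + 40 + 12 + 35 + 10 + 50 = 225.
Each contributed unit returns 4.340 to the group, so the social optimum is full contribution by everyone: group total = 4.340 × 225 = 976.50.
Efficiency loss = (4.340 − 1) × 225 = 751.50.

751.50 hours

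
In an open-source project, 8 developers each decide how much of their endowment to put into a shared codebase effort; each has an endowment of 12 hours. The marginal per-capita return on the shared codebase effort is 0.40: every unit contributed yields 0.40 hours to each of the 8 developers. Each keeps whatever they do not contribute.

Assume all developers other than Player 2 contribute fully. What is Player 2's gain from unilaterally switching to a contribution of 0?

7.20 hours

Switching from a contribution of 12 to 0 lets Player 2 keep an extra 12 hours, but lowers the shared codebase effort by 12, which costs Player 2 their own share of that drop: 0.40 × 12 = 4.80.
Net gain = 12 − 4.80 = 7.20. The private return per contributed unit (0.40) is below 1, so free-riding is indeed the best response regardless of what the others do.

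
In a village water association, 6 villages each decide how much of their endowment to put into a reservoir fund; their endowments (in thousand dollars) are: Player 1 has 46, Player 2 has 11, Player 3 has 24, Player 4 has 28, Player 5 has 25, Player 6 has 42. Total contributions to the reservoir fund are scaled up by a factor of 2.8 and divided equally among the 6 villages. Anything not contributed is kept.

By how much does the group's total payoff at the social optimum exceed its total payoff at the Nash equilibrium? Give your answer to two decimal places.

The private return per contributed unit is 2.8/6 = 0.4667 < 1 for every player regardless of endowment, so the Nash equilibrium is zero contribution and the group total is Σ E_j = 46 + 11 + 24 + 28 + 25 + 42 = 176.
Each contributed unit returns 2.800 to the group, so the social optimum is full contribution by everyone: group total = 2.800 × 176 = 492.80.
Efficiency loss = (2.800 − 1) × 176 = 316.80.

316.80 thousand dollars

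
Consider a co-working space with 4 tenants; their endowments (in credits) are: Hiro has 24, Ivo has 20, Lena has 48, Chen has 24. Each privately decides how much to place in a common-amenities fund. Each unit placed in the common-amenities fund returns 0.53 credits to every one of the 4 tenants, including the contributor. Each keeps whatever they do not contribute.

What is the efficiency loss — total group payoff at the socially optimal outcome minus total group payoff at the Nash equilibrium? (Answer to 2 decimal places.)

The private return per contributed unit is 0.53 < 1 for everyone, so the Nash equilibrium is zero contribution and the group total is Σ E_j = 24 + 20 + 48 + 24 = 116.
Each contributed unit returns 2.120 to the group, so the social optimum is full contribution by everyone: group total = 2.120 × 116 = 245.92.
Efficiency loss = (2.120 − 1) × 116 = 129.92.

129.92 credits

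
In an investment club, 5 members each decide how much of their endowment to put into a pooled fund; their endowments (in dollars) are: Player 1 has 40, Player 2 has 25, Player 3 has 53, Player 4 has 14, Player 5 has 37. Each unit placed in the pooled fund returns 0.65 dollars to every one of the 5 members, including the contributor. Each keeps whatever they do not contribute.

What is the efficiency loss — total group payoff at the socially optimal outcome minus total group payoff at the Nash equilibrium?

The private return per contributed unit is 0.65 < 1 for everyone, so the Nash equilibrium is zero contribution and the group total is Σ E_j = 40 + 25 + 53 + 14 + 37 = 169.
Each contributed unit returns 3.250 to the group, so the social optimum is full contribution by everyone: group total = 3.250 × 169 = 549.25.
Efficiency loss = (3.250 − 1) × 169 = 380.25.

380.25 dollars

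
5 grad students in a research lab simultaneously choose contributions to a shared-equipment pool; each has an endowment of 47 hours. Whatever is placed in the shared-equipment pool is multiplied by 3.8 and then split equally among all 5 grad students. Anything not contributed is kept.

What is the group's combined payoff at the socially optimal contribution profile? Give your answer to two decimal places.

893.00 hours

Each contributed unit returns 3.800 to the group as a whole (0.7600 to each of 5 players), which exceeds 1, so the social optimum is full contribution: group total = 3.800 × 235 = 893.00.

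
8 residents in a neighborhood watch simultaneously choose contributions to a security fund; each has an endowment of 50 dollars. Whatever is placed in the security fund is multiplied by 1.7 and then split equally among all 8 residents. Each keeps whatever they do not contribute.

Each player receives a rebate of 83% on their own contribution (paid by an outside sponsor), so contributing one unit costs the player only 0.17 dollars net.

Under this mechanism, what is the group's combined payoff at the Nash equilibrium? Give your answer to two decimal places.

1012.00 dollars

With the mechanism, a contributed unit returns (1.7/8) / 0.17 = 1.2500 per unit of net cost to the contributor — now above 1 — so contributing fully is weakly dominant for every player.
At the Nash equilibrium everyone contributes 50. Group total payoff = 8 × (50 × 0.83 + 1.7 × 50) = 1012.00.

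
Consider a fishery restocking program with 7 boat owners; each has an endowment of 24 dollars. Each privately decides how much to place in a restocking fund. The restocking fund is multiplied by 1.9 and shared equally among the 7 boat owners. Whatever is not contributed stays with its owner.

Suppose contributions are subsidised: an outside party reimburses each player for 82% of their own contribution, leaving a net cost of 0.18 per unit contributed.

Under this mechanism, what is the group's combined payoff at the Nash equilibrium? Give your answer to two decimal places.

The effective private return per unit is now (1.9/7) / 0.18 = 1.5079 > 1, so every player's dominant strategy flips to full contribution.
At the Nash equilibrium everyone contributes 24. Group total payoff = 7 × (24 × 0.82 + 1.9 × 24) = 456.96.

456.96 dollars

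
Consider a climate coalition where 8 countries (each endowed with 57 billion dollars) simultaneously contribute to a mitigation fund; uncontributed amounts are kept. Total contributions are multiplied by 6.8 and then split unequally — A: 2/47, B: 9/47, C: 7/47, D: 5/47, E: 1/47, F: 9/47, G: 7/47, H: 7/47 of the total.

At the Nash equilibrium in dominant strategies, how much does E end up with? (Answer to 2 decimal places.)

98.23 billion dollars

Each unit j contributes comes back to j as 6.8 × (j's share), so j prefers to contribute only if that share exceeds 1/6.8 = 0.1471; otherwise keeping the unit dominates.
The shares above 0.1471 belong to B, C, F, G and H, contributing 57 each; the remaining 3 contribute 0. Total contributed: 285.
E keeps 57 and receives 6.8 × 285 × 1/47 = 41.23 from the mitigation fund, for a payoff of 98.23.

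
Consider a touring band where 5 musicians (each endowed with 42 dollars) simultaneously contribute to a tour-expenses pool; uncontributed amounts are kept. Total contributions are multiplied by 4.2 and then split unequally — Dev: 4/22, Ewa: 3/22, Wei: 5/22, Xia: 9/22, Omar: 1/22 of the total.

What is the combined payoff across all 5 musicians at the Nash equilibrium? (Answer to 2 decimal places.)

344.40 dollars

Each unit j contributes comes back to j as 4.2 × (j's share), so j prefers to contribute only if that share exceeds 1/4.2 = 0.2381; otherwise keeping the unit dominates.
Only Xia (9/22) clears that bar, contributing 42; the remaining 4 contribute 0. Total contributed: 42.
The tour-expenses pool pays out 4.2 × 42 = 176.40 in total (split across the unequal shares, but the aggregate is all that matters for the group sum).
The 4 free-riders keep 42 each, adding 168. Group total = 168 + 176.40 = 344.40.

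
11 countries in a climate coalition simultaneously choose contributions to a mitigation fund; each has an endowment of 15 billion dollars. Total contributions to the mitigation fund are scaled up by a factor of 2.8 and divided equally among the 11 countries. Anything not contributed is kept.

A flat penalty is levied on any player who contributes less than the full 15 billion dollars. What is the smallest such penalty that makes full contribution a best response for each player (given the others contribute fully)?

11.18 billion dollars

Given the others contribute fully, the best deviation is to contribute 0 (any partial contribution still incurs the fine and gives up units whose private return 0.2545 is below 1).
Deviating from 15 to 0 saves 15 billion dollars but forfeits the deviator's share of the drop in the mitigation fund: 2.8/11 × 15 = 3.82.
So the deviation gain is 15 − 3.82 = 11.18, and the fine must be at least 11.18 billion dollars to wipe it out.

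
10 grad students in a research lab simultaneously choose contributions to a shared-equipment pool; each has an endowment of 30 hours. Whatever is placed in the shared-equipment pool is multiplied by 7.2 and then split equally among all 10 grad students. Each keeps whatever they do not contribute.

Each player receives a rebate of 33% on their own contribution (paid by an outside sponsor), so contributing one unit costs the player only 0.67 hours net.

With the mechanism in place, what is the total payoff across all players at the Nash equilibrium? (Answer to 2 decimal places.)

Under the mechanism each unit contributed yields (7.2/10) / 0.67 = 1.0746 back to its contributor per unit of net cost, which exceeds 1, making full contribution the dominant choice for everyone.
At the Nash equilibrium everyone contributes 30. Group total payoff = 10 × (30 × 0.33 + 7.2 × 30) = 2259.00.

2259.00 hours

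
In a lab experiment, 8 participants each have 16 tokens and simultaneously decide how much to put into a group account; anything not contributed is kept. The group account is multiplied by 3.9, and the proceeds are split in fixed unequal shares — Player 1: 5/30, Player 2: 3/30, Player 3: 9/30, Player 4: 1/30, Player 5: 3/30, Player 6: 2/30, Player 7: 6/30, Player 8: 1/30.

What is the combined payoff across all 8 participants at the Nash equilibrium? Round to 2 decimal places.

Player j's private return per contributed unit is 3.9 × (j's share). Contributing is weakly dominant for j when that share is at least 1/3.9 = 0.2564, and contributing 0 is dominant otherwise.
Player 3 alone (share 9/30) is above the threshold, contributing 16; the remaining 7 contribute 0. Total contributed: 16.
The group account pays out 3.9 × 16 = 62.40 in total (split across the unequal shares, but the aggregate is all that matters for the group sum).
The 7 free-riders keep 16 each, adding 112. Group total = 112 + 62.40 = 174.40.

174.40 tokens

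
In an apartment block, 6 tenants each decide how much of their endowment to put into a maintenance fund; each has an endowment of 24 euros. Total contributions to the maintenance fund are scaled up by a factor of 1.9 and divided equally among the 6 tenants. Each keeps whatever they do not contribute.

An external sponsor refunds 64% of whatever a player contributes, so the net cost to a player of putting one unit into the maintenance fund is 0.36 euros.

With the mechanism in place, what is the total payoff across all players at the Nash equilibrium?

144.00 euros

Even with the mechanism, each unit contributed returns only (1.9/6) / 0.36 = 0.8796 per unit of net cost, so contributing nothing is still dominant.
Everyone keeps their endowment and the group total is 6 × 24 = 144.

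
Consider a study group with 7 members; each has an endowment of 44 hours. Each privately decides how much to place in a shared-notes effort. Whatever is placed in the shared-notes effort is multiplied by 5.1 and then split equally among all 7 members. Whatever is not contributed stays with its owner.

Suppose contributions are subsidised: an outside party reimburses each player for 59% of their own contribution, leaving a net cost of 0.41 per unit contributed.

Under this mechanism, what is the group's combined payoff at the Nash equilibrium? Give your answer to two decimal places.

1752.52 hours

Under the mechanism each unit contributed yields (5.1/7) / 0.41 = 1.7770 back to its contributor per unit of net cost, which exceeds 1, making full contribution the dominant choice for everyone.
So the Nash equilibrium is full contribution by all 7; the group earns 7 × (44 × 0.59 + 5.1 × 44) = 1752.52.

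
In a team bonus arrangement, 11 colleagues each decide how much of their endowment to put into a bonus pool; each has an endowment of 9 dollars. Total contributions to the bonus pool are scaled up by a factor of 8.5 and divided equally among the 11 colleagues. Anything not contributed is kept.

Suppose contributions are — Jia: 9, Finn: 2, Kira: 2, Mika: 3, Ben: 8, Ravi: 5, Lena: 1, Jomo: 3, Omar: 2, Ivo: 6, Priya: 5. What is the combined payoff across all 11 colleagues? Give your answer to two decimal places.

444.00 dollars

Total contributed: 9 + 2 + 2 + 3 + 8 + 5 + 1 + 3 + 2 + 6 + 5 = 46; total kept: 11 × 9 − 46 = 53.
The bonus pool pays out 8.5 × 46 = 391.00 in aggregate.
Group total = 53 + 391.00 = 444.00.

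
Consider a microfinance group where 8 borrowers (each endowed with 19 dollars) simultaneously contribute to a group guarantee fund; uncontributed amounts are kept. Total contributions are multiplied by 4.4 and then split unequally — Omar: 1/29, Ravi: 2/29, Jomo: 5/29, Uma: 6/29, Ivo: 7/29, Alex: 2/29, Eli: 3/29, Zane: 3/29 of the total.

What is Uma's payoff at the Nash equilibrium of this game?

Player j's private return per contributed unit is 4.4 × (j's share). Contributing is weakly dominant for j when that share is at least 1/4.4 = 0.2273, and contributing 0 is dominant otherwise.
The only share above 0.2273 is Ivo's 7/29, contributing 19; the remaining 7 contribute 0. Total contributed: 19.
Uma keeps 19 and receives 4.4 × 19 × 6/29 = 17.30 from the group guarantee fund, for a payoff of 36.30.

36.30 dollars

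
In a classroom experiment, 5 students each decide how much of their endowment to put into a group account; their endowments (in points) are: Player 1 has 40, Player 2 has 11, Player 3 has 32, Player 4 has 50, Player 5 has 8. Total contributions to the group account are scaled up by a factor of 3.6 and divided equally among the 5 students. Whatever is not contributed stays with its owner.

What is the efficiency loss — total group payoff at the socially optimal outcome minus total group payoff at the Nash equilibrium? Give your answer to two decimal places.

The private return per contributed unit is 3.6/5 = 0.7200 < 1 for every player regardless of endowment, so the Nash equilibrium is zero contribution and the group total is Σ E_j = 40 + 11 + 32 + 50 + 8 = 141.
Each contributed unit returns 3.600 to the group, so the social optimum is full contribution by everyone: group total = 3.600 × 141 = 507.60.
Efficiency loss = (3.600 − 1) × 141 = 366.60.

366.60 points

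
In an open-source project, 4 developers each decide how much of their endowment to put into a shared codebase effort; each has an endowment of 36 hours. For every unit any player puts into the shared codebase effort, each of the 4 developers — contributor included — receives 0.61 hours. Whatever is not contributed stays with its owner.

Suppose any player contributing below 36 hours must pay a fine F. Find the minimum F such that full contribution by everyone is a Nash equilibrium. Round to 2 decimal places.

Given the others contribute fully, the best deviation is to contribute 0 (any partial contribution still incurs the fine and gives up units whose private return 0.61 is below 1).
Deviating from 36 to 0 saves 36 hours but forfeits the deviator's share of the drop in the shared codebase effort: 0.61 × 36 = 21.96.
So the deviation gain is 36 − 21.96 = 14.04, and the fine must be at least 14.04 hours to wipe it out.

14.04 hours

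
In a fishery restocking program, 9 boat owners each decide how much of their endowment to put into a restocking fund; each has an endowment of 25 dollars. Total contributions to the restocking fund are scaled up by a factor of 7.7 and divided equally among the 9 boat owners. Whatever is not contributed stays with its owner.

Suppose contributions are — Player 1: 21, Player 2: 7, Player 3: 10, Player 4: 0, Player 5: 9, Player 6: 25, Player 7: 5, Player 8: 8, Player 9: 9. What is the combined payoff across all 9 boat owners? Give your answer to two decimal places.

854.80 dollars

Total contributed: 21 + 7 + 10 + 0 + 9 + 25 + 5 + 8 + 9 = 94; total kept: 9 × 25 − 94 = 131.
The restocking fund pays out 7.7 × 94 = 723.80 in aggregate.
Group total = 131 + 723.80 = 854.80.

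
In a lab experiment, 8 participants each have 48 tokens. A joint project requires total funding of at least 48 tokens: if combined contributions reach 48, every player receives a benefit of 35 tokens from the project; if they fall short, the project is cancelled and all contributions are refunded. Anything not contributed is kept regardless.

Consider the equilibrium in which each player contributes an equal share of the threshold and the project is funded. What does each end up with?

77 tokens

Equal share of the threshold: 48/8 = 6.
At this profile no one gains by cutting their contribution: any cut drops the total below 48, the project is cancelled, contributions are refunded, and the deviator ends with 48, which is less than 48 − 6 + 35 = 77. Contributing more than 6 just wastes the excess. So contributing exactly 6 is a best response.
Each player's payoff: 48 − 6 + 35 = 77.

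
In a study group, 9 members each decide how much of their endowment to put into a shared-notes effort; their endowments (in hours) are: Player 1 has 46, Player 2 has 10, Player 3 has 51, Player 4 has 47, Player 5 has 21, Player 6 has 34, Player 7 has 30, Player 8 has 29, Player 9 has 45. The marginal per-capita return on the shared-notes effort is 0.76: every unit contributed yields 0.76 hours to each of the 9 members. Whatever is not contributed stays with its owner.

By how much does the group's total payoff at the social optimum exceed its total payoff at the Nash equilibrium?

1827.92 hours

The private return per contributed unit is 0.76 < 1 for everyone, so the Nash equilibrium is zero contribution and the group total is Σ E_j = 46 + 10 + 51 + 47 + 21 + 34 + 30 + 29 + 45 = 313.
Each contributed unit returns 6.840 to the group, so the social optimum is full contribution by everyone: group total = 6.840 × 313 = 2140.92.
Efficiency loss = (6.840 − 1) × 313 = 1827.92.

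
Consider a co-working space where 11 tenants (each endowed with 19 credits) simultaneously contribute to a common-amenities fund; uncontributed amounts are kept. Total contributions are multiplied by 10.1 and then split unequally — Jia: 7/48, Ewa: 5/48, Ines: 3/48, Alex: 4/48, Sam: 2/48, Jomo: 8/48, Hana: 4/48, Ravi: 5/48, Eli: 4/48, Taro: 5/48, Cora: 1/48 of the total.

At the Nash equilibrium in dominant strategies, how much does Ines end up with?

78.97 credits

Player j's private return per contributed unit is 10.1 × (j's share). Contributing is weakly dominant for j when that share is at least 1/10.1 = 0.0990, and contributing 0 is dominant otherwise.
The shares above 0.0990 belong to Jia, Ewa, Jomo, Ravi and Taro, contributing 19 each; the remaining 6 contribute 0. Total contributed: 95.
Ines keeps 19 and receives 10.1 × 95 × 3/48 = 59.97 from the common-amenities fund, for a payoff of 78.97.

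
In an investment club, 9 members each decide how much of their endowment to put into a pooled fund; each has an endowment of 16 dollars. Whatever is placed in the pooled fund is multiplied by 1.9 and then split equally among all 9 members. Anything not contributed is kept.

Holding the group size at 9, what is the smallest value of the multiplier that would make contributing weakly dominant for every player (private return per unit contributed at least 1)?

A contributed unit returns (multiplier)/9 to its contributor.
This reaches 1 exactly when the multiplier is 9.

9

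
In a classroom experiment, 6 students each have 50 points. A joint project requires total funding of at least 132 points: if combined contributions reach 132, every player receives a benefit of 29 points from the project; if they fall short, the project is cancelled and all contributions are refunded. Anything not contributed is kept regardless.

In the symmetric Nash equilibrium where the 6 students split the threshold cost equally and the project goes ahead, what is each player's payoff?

Equal share of the threshold: 132/6 = 22.
At this profile no one gains by cutting their contribution: any cut drops the total below 132, the project is cancelled, contributions are refunded, and the deviator ends with 50, which is less than 50 − 22 + 29 = 57. Contributing more than 22 just wastes the excess. So contributing exactly 22 is a best response.
Each player's payoff: 50 − 22 + 29 = 57.

57 points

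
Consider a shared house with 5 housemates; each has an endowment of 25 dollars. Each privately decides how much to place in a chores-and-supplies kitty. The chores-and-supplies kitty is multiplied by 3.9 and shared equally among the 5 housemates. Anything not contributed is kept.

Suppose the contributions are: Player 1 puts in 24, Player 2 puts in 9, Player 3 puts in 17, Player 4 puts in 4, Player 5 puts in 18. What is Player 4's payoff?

77.16 dollars

Total contributed: 24 + 9 + 17 + 4 + 18 = 72.
Each receives 3.9 × 72 / 5 = 56.16 from the chores-and-supplies kitty.
Player 4 keeps 25 − 4 = 21, so Player 4's payoff is 21 + 56.16 = 77.16.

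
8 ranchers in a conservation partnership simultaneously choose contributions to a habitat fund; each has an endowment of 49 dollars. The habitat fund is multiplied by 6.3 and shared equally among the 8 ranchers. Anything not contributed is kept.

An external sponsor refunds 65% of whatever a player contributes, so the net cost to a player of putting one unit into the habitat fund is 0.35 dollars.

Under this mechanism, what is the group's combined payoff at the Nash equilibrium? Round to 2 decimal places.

2724.40 dollars

Under the mechanism each unit contributed yields (6.3/8) / 0.35 = 2.2500 back to its contributor per unit of net cost, which exceeds 1, making full contribution the dominant choice for everyone.
So the Nash equilibrium is full contribution by all 8; the group earns 8 × (49 × 0.65 + 6.3 × 49) = 2724.40.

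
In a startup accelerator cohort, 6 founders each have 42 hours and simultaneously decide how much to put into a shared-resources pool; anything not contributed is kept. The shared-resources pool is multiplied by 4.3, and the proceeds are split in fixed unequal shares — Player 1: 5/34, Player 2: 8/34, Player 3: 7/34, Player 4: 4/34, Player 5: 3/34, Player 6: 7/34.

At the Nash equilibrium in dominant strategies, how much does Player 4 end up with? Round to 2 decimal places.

For player j, contributing a unit is worthwhile iff 4.3 × (j's share) ≥ 1, i.e. iff j's share is at least 0.2326.
Only Player 2 (8/34) clears that bar, contributing 42; the remaining 5 contribute 0. Total contributed: 42.
Player 4 keeps 42 and receives 4.3 × 42 × 4/34 = 21.25 from the shared-resources pool, for a payoff of 63.25.

63.25 hours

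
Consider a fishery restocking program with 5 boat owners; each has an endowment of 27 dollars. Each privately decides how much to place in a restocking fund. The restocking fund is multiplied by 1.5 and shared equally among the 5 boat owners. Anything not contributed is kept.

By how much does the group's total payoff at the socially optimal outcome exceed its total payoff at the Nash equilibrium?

Each contributed unit returns 1.5/5 = 0.3000 to its contributor — below 1 — so contributing 0 is dominant for every player. At the Nash equilibrium everyone keeps their 27, and the group total is 5 × 27 = 135.
Each contributed unit returns 1.500 to the group as a whole (0.3000 to each of 5 players), which exceeds 1, so the social optimum is full contribution: group total = 1.500 × 135 = 202.50.
Efficiency loss = 202.50 − 135 = 67.50.

67.50 dollars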